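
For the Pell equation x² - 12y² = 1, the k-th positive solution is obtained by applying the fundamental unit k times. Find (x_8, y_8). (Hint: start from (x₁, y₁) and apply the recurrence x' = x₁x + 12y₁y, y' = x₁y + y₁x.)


Step 1: Find the fundamental solution (x₁, y₁) of x² - 12y² = 1.
  Expand √12 as a continued fraction. a₀ = ⌊√12⌋ = 3; iterate m_{k+1} = d_k·a_k − m_k, d_{k+1} = (12 − m_{k+1}²)/d_k, a_{k+1} = ⌊(a₀ + m_{k+1})/d_{k+1}⌋ (starting m₀ = 0, d₀ = 1), with convergents p_k = a_k·p_{k-1} + p_{k-2}, q_k = a_k·q_{k-1} + q_{k-2} (p₋₁ = 1, q₋₁ = 0):
  k = 0: a₀ = 3; p₀/q₀ = 3/1; p₀² − 12·q₀² = 9 − 12 = -3.
  k = 1: m = 3, d = 3, a = ⌊(3 + 3)/3⌋ = 2; p/q = (2·3 + 1)/(2·1 + 0) = 7/2; p² − 12·q² = 49 − 48 = 1.
  The first convergent with p² − 12·q² = 1 gives the fundamental solution (x₁, y₁) = (7, 2).
Step 2: Apply the recurrence (x_{n+1}, y_{n+1}) = (x₁x_n + 12y₁y_n, x₁y_n + y₁x_n) repeatedly.
  From (x_1, y_1) = (7, 2): x_2 = 7·7 + 12·2·2 = 97; y_2 = 7·2 + 2·7 = 28.
  From (x_2, y_2) = (97, 28): x_3 = 7·97 + 12·2·28 = 1351; y_3 = 7·28 + 2·97 = 390.
  From (x_3, y_3) = (1351, 390): x_4 = 7·1351 + 12·2·390 = 18817; y_4 = 7·390 + 2·1351 = 5432.
  From (x_4, y_4) = (18817, 5432): x_5 = 7·18817 + 12·2·5432 = 262087; y_5 = 7·5432 + 2·18817 = 75658.
  From (x_5, y_5) = (262087, 75658): x_6 = 7·262087 + 12·2·75658 = 3650401; y_6 = 7·75658 + 2·262087 = 1053780.
  From (x_6, y_6) = (3650401, 1053780): x_7 = 7·3650401 + 12·2·1053780 = 50843527; y_7 = 7·1053780 + 2·3650401 = 14677262.
  From (x_7, y_7) = (50843527, 14677262): x_8 = 7·50843527 + 12·2·14677262 = 708158977; y_8 = 7·14677262 + 2·50843527 = 204427888.
Step 3: Verify x_8² - 12·y_8² = 501489136705686529 - 501489136705686528 = 1 (should be 1). ✓

(x_1, y_1) = (7, 2); (x_8, y_8) = (708158977, 204427888).


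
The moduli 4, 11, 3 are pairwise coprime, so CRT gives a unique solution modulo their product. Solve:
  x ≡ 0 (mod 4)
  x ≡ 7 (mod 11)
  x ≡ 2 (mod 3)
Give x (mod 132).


Moduli 4, 11, 3 are pairwise coprime; by CRT there is a unique solution modulo M = 4 · 11 · 3 = 132.
Solve pairwise, accumulating the modulus:
  Start with x ≡ 0 (mod 4).
  Combine with x ≡ 7 (mod 11): since gcd(4, 11) = 1, we get a unique residue mod 44.
    Write x = 0 + 4·t and substitute into x ≡ 7 (mod 11): 4·t ≡ 7 − 0 = 7 (mod 11).
    The inverse of 4 mod 11 is 3 (since 4·3 = 12 = 1·11 + 1), so t ≡ 3·7 = 21 ≡ 10 (mod 11).
    Then x = 0 + 4·10 = 40, valid modulo lcm(4, 11) = 44: x ≡ 40 (mod 44).
  Combine with x ≡ 2 (mod 3): since gcd(44, 3) = 1, we get a unique residue mod 132.
    Write x = 40 + 44·t and substitute into x ≡ 2 (mod 3): 44·t ≡ 2 − 40 = -38 (mod 3).
    Reduce coefficients mod 3: 2·t ≡ 1 (mod 3).
    The inverse of 2 mod 3 is 2 (since 2·2 = 4 = 1·3 + 1), so t ≡ 2·1 = 2 ≡ 2 (mod 3).
    Then x = 40 + 44·2 = 128, valid modulo lcm(44, 3) = 132: x ≡ 128 (mod 132).
Verify: 128 mod 4 = 0 ✓, 128 mod 11 = 7 ✓, 128 mod 3 = 2 ✓.

x ≡ 128 (mod 132).


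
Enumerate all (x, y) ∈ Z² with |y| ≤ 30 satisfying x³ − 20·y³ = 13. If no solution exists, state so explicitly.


The equation is x³ - 20y³ = 13. For fixed y, x³ = 20·y³ + 13, so a solution requires the RHS to be a perfect cube.
Strategy: iterate y from -30 to 30, compute RHS = 20·y³ + 13, and check whether it is a (positive or negative) perfect cube.
Check small values of y:
  y = 0: RHS = 13 is not a perfect cube.
  y = 1: RHS = 33 is not a perfect cube.
  y = -1: RHS = -7 is not a perfect cube.
  y = 2: RHS = 173 is not a perfect cube.
  y = -2: RHS = -147 is not a perfect cube.
  y = 3: RHS = 553 is not a perfect cube.
  y = -3: RHS = -527 is not a perfect cube.
Continuing the search up to |y| = 30 finds no solutions either.
No (x, y) in the scanned range satisfies the equation.

No integer solutions with |y| ≤ 30.


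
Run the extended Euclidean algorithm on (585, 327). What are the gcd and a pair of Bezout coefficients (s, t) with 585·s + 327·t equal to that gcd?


Euclidean algorithm on (585, 327) — divide until remainder is 0:
  585 = 1 · 327 + 258
  327 = 1 · 258 + 69
  258 = 3 · 69 + 51
  69 = 1 · 51 + 18
  51 = 2 · 18 + 15
  18 = 1 · 15 + 3
  15 = 5 · 3 + 0
gcd(585, 327) = 3.
Track Bezout coefficients alongside the remainders: start with r₀ = 585 = a·1 + b·0 (s = 1, t = 0) and r₁ = 327 = a·0 + b·1 (s = 0, t = 1); each new remainder r_{k+1} = r_{k-1} − q_k·r_k inherits s_{k+1} = s_{k-1} − q_k·s_k, t_{k+1} = t_{k-1} − q_k·t_k, so r_k = a·s_k + b·t_k at every step:
  q = 1: r = 258, s = 1 − 1·0 = 1, t = 0 − 1·1 = -1  (check: 585·1 + 327·(-1) = 258)
  q = 1: r = 69, s = 0 − 1·1 = -1, t = 1 − 1·(-1) = 2  (check: 585·(-1) + 327·2 = 69)
  q = 3: r = 51, s = 1 − 3·(-1) = 4, t = -1 − 3·2 = -7  (check: 585·4 + 327·(-7) = 51)
  q = 1: r = 18, s = -1 − 1·4 = -5, t = 2 − 1·(-7) = 9  (check: 585·(-5) + 327·9 = 18)
  q = 2: r = 15, s = 4 − 2·(-5) = 14, t = -7 − 2·9 = -25  (check: 585·14 + 327·(-25) = 15)
  q = 1: r = 3, s = -5 − 1·14 = -19, t = 9 − 1·(-25) = 34  (check: 585·(-19) + 327·34 = 3)
The row with r = 3 (the gcd) gives the Bezout coefficients s = -19, t = 34.
Result: 585 · (-19) + 327 · (34) = 3.

gcd(585, 327) = 3; s = -19, t = 34 (check: 585·(-19) + 327·34 = 3).


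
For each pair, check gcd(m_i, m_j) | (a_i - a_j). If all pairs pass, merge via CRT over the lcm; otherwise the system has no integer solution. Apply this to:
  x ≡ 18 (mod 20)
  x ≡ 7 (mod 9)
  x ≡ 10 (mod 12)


Moduli 20, 9, 12 are not pairwise coprime, so CRT works modulo lcm(m_i) when all pairwise compatibility conditions hold.
Pairwise compatibility: gcd(m_i, m_j) must divide a_i - a_j for every pair.
Merge one congruence at a time:
  Start: x ≡ 18 (mod 20).
  Combine with x ≡ 7 (mod 9): gcd(20, 9) = 1; 7 - 18 = -11, which IS divisible by 1, so compatible.
    Write x = 18 + 20·t and substitute into x ≡ 7 (mod 9): 20·t ≡ 7 − 18 = -11 (mod 9).
    Reduce coefficients mod 9: 2·t ≡ 7 (mod 9).
    The inverse of 2 mod 9 is 5 (since 2·5 = 10 = 1·9 + 1), so t ≡ 5·7 = 35 ≡ 8 (mod 9).
    Then x = 18 + 20·8 = 178, valid modulo lcm(20, 9) = 180: x ≡ 178 (mod 180).
  Combine with x ≡ 10 (mod 12): gcd(180, 12) = 12; 10 - 178 = -168, which IS divisible by 12, so compatible.
    Write x = 178 + 180·t and substitute into x ≡ 10 (mod 12): 180·t ≡ 10 − 178 = -168 (mod 12).
    Divide the congruence (and modulus) by g = 12: 15·t ≡ -14 (mod 1).
    Modulo 1 every t works; take t = 0.
    Then x = 178 + 180·0 = 178, valid modulo lcm(180, 12) = 180: x ≡ 178 (mod 180).
Verify: 178 mod 20 = 18, 178 mod 9 = 7, 178 mod 12 = 10.

x ≡ 178 (mod 180).


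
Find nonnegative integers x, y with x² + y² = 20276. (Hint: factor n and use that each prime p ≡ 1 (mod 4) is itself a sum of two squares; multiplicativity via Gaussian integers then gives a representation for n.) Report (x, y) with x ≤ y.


Step 1: Factor n = 20276 = 2^2 · 37 · 137.
Step 2: Check the mod-4 condition on each prime factor: 2 = 2 (special); 37 ≡ 1 (mod 4), exponent 1; 137 ≡ 1 (mod 4), exponent 1.
All primes ≡ 3 (mod 4) appear to even exponent (or don't appear), so by the two-squares theorem n IS expressible as a sum of two squares.
Step 3: Build a representation. Group n = k² · m with k = 2 and m = 37 · 137 = 5069 (a product of primes ≡ 1 (mod 4)); a representation of m scales to one of n via (k·x)² + (k·y)² = k²(x² + y²). Each prime p ≡ 1 (mod 4) is itself a sum of two squares; find a² by testing p − a² for a perfect square:
  37: 37 − 1² = 36 = 6² ⇒ 37 = 1² + 6².
  137: 137 − 1² = 136, 137 − 2² = 133, 137 − 3² = 128, 137 − 4² = 121 = 11² ⇒ 137 = 4² + 11².
  Combine using the Brahmagupta–Fibonacci identity (a² + b²)(c² + d²) = (ac − bd)² + (ad + bc)² = (ac + bd)² + (ad − bc)²:
  37 · 137 = 5069: from (1² + 6²)(4² + 11²), take (1·4 − 6·11, 1·11 + 6·4) = (4 − 66, 11 + 24) = (-62, 35); dropping signs (only squares matter) gives (62, 35); check 62² + 35² = 3844 + 1225 = 5069 ✓.
  Scale by k = 2: (2·62, 2·35) = (124, 70).
Step 4: Order so x ≤ y and verify: 70² + 124² = 4900 + 15376 = 20276 = n. ✓

n = 20276 = 70² + 124² (one valid representation with x ≤ y).


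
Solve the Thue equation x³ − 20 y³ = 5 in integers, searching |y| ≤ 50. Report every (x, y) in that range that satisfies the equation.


The equation is x³ - 20y³ = 5. For fixed y, x³ = 20·y³ + 5, so a solution requires the RHS to be a perfect cube.
Strategy: iterate y from -50 to 50, compute RHS = 20·y³ + 5, and check whether it is a (positive or negative) perfect cube.
Check small values of y:
  y = 0: RHS = 5 is not a perfect cube.
  y = 1: RHS = 25 is not a perfect cube.
  y = -1: RHS = -15 is not a perfect cube.
  y = 2: RHS = 165 is not a perfect cube.
  y = -2: RHS = -155 is not a perfect cube.
  y = 3: RHS = 545 is not a perfect cube.
  y = -3: RHS = -535 is not a perfect cube.
Continuing the search up to |y| = 50 finds no solutions either.
No (x, y) in the scanned range satisfies the equation.

No integer solutions with |y| ≤ 50.


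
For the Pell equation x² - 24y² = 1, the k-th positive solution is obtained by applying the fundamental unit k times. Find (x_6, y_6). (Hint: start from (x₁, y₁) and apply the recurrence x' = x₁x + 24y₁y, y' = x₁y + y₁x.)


Step 1: Find the fundamental solution (x₁, y₁) of x² - 24y² = 1.
  Expand √24 as a continued fraction. a₀ = ⌊√24⌋ = 4; iterate m_{k+1} = d_k·a_k − m_k, d_{k+1} = (24 − m_{k+1}²)/d_k, a_{k+1} = ⌊(a₀ + m_{k+1})/d_{k+1}⌋ (starting m₀ = 0, d₀ = 1), with convergents p_k = a_k·p_{k-1} + p_{k-2}, q_k = a_k·q_{k-1} + q_{k-2} (p₋₁ = 1, q₋₁ = 0):
  k = 0: a₀ = 4; p₀/q₀ = 4/1; p₀² − 24·q₀² = 16 − 24 = -8.
  k = 1: m = 4, d = 8, a = ⌊(4 + 4)/8⌋ = 1; p/q = (1·4 + 1)/(1·1 + 0) = 5/1; p² − 24·q² = 25 − 24 = 1.
  The first convergent with p² − 24·q² = 1 gives the fundamental solution (x₁, y₁) = (5, 1).
Step 2: Apply the recurrence (x_{n+1}, y_{n+1}) = (x₁x_n + 24y₁y_n, x₁y_n + y₁x_n) repeatedly.
  From (x_1, y_1) = (5, 1): x_2 = 5·5 + 24·1·1 = 49; y_2 = 5·1 + 1·5 = 10.
  From (x_2, y_2) = (49, 10): x_3 = 5·49 + 24·1·10 = 485; y_3 = 5·10 + 1·49 = 99.
  From (x_3, y_3) = (485, 99): x_4 = 5·485 + 24·1·99 = 4801; y_4 = 5·99 + 1·485 = 980.
  From (x_4, y_4) = (4801, 980): x_5 = 5·4801 + 24·1·980 = 47525; y_5 = 5·980 + 1·4801 = 9701.
  From (x_5, y_5) = (47525, 9701): x_6 = 5·47525 + 24·1·9701 = 470449; y_6 = 5·9701 + 1·47525 = 96030.
Step 3: Verify x_6² - 24·y_6² = 221322261601 - 221322261600 = 1 (should be 1). ✓

(x_1, y_1) = (5, 1); (x_6, y_6) = (470449, 96030).


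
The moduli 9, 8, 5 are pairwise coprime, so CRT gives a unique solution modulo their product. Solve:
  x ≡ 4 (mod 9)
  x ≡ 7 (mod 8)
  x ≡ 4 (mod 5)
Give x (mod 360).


Moduli 9, 8, 5 are pairwise coprime; by CRT there is a unique solution modulo M = 9 · 8 · 5 = 360.
Solve pairwise, accumulating the modulus:
  Start with x ≡ 4 (mod 9).
  Combine with x ≡ 7 (mod 8): since gcd(9, 8) = 1, we get a unique residue mod 72.
    Write x = 4 + 9·t and substitute into x ≡ 7 (mod 8): 9·t ≡ 7 − 4 = 3 (mod 8).
    Reduce coefficients mod 8: 1·t ≡ 3 (mod 8).
    So t ≡ 3 (mod 8).
    Then x = 4 + 9·3 = 31, valid modulo lcm(9, 8) = 72: x ≡ 31 (mod 72).
  Combine with x ≡ 4 (mod 5): since gcd(72, 5) = 1, we get a unique residue mod 360.
    Write x = 31 + 72·t and substitute into x ≡ 4 (mod 5): 72·t ≡ 4 − 31 = -27 (mod 5).
    Reduce coefficients mod 5: 2·t ≡ 3 (mod 5).
    The inverse of 2 mod 5 is 3 (since 2·3 = 6 = 1·5 + 1), so t ≡ 3·3 = 9 ≡ 4 (mod 5).
    Then x = 31 + 72·4 = 319, valid modulo lcm(72, 5) = 360: x ≡ 319 (mod 360).
Verify: 319 mod 9 = 4 ✓, 319 mod 8 = 7 ✓, 319 mod 5 = 4 ✓.

x ≡ 319 (mod 360).


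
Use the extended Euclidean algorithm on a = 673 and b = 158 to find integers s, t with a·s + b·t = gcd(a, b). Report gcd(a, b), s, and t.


Euclidean algorithm on (673, 158) — divide until remainder is 0:
  673 = 4 · 158 + 41
  158 = 3 · 41 + 35
  41 = 1 · 35 + 6
  35 = 5 · 6 + 5
  6 = 1 · 5 + 1
  5 = 5 · 1 + 0
gcd(673, 158) = 1.
Track Bezout coefficients alongside the remainders: start with r₀ = 673 = a·1 + b·0 (s = 1, t = 0) and r₁ = 158 = a·0 + b·1 (s = 0, t = 1); each new remainder r_{k+1} = r_{k-1} − q_k·r_k inherits s_{k+1} = s_{k-1} − q_k·s_k, t_{k+1} = t_{k-1} − q_k·t_k, so r_k = a·s_k + b·t_k at every step:
  q = 4: r = 41, s = 1 − 4·0 = 1, t = 0 − 4·1 = -4  (check: 673·1 + 158·(-4) = 41)
  q = 3: r = 35, s = 0 − 3·1 = -3, t = 1 − 3·(-4) = 13  (check: 673·(-3) + 158·13 = 35)
  q = 1: r = 6, s = 1 − 1·(-3) = 4, t = -4 − 1·13 = -17  (check: 673·4 + 158·(-17) = 6)
  q = 5: r = 5, s = -3 − 5·4 = -23, t = 13 − 5·(-17) = 98  (check: 673·(-23) + 158·98 = 5)
  q = 1: r = 1, s = 4 − 1·(-23) = 27, t = -17 − 1·98 = -115  (check: 673·27 + 158·(-115) = 1)
The row with r = 1 (the gcd) gives the Bezout coefficients s = 27, t = -115.
Result: 673 · (27) + 158 · (-115) = 1.

gcd(673, 158) = 1; s = 27, t = -115 (check: 673·27 + 158·(-115) = 1).


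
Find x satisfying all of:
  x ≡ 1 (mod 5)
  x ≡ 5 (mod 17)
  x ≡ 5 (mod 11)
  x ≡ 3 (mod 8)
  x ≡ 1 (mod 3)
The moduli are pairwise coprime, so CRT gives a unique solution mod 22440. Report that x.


Product of moduli M = 5 · 17 · 11 · 8 · 3 = 22440.
Merge one congruence at a time:
  Start: x ≡ 1 (mod 5).
  Combine with x ≡ 5 (mod 17); new modulus lcm = 85.
    Write x = 1 + 5·t and substitute into x ≡ 5 (mod 17): 5·t ≡ 5 − 1 = 4 (mod 17).
    The inverse of 5 mod 17 is 7 (since 5·7 = 35 = 2·17 + 1), so t ≡ 7·4 = 28 ≡ 11 (mod 17).
    Then x = 1 + 5·11 = 56, valid modulo lcm(5, 17) = 85: x ≡ 56 (mod 85).
  Combine with x ≡ 5 (mod 11); new modulus lcm = 935.
    Write x = 56 + 85·t and substitute into x ≡ 5 (mod 11): 85·t ≡ 5 − 56 = -51 (mod 11).
    Reduce coefficients mod 11: 8·t ≡ 4 (mod 11).
    The inverse of 8 mod 11 is 7 (since 8·7 = 56 = 5·11 + 1), so t ≡ 7·4 = 28 ≡ 6 (mod 11).
    Then x = 56 + 85·6 = 566, valid modulo lcm(85, 11) = 935: x ≡ 566 (mod 935).
  Combine with x ≡ 3 (mod 8); new modulus lcm = 7480.
    Write x = 566 + 935·t and substitute into x ≡ 3 (mod 8): 935·t ≡ 3 − 566 = -563 (mod 8).
    Reduce coefficients mod 8: 7·t ≡ 5 (mod 8).
    The inverse of 7 mod 8 is 7 (since 7·7 = 49 = 6·8 + 1), so t ≡ 7·5 = 35 ≡ 3 (mod 8).
    Then x = 566 + 935·3 = 3371, valid modulo lcm(935, 8) = 7480: x ≡ 3371 (mod 7480).
  Combine with x ≡ 1 (mod 3); new modulus lcm = 22440.
    Write x = 3371 + 7480·t and substitute into x ≡ 1 (mod 3): 7480·t ≡ 1 − 3371 = -3370 (mod 3).
    Reduce coefficients mod 3: 1·t ≡ 2 (mod 3).
    So t ≡ 2 (mod 3).
    Then x = 3371 + 7480·2 = 18331, valid modulo lcm(7480, 3) = 22440: x ≡ 18331 (mod 22440).
Verify against each original: 18331 mod 5 = 1, 18331 mod 17 = 5, 18331 mod 11 = 5, 18331 mod 8 = 3, 18331 mod 3 = 1.

x ≡ 18331 (mod 22440).


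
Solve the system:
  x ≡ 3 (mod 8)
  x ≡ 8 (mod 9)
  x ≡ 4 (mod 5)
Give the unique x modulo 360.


Moduli 8, 9, 5 are pairwise coprime; by CRT there is a unique solution modulo M = 8 · 9 · 5 = 360.
Solve pairwise, accumulating the modulus:
  Start with x ≡ 3 (mod 8).
  Combine with x ≡ 8 (mod 9): since gcd(8, 9) = 1, we get a unique residue mod 72.
    Write x = 3 + 8·t and substitute into x ≡ 8 (mod 9): 8·t ≡ 8 − 3 = 5 (mod 9).
    The inverse of 8 mod 9 is 8 (since 8·8 = 64 = 7·9 + 1), so t ≡ 8·5 = 40 ≡ 4 (mod 9).
    Then x = 3 + 8·4 = 35, valid modulo lcm(8, 9) = 72: x ≡ 35 (mod 72).
  Combine with x ≡ 4 (mod 5): since gcd(72, 5) = 1, we get a unique residue mod 360.
    Write x = 35 + 72·t and substitute into x ≡ 4 (mod 5): 72·t ≡ 4 − 35 = -31 (mod 5).
    Reduce coefficients mod 5: 2·t ≡ 4 (mod 5).
    The inverse of 2 mod 5 is 3 (since 2·3 = 6 = 1·5 + 1), so t ≡ 3·4 = 12 ≡ 2 (mod 5).
    Then x = 35 + 72·2 = 179, valid modulo lcm(72, 5) = 360: x ≡ 179 (mod 360).
Verify: 179 mod 8 = 3 ✓, 179 mod 9 = 8 ✓, 179 mod 5 = 4 ✓.

x ≡ 179 (mod 360).


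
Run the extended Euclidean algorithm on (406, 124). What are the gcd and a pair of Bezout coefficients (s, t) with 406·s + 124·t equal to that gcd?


Euclidean algorithm on (406, 124) — divide until remainder is 0:
  406 = 3 · 124 + 34
  124 = 3 · 34 + 22
  34 = 1 · 22 + 12
  22 = 1 · 12 + 10
  12 = 1 · 10 + 2
  10 = 5 · 2 + 0
gcd(406, 124) = 2.
Track Bezout coefficients alongside the remainders: start with r₀ = 406 = a·1 + b·0 (s = 1, t = 0) and r₁ = 124 = a·0 + b·1 (s = 0, t = 1); each new remainder r_{k+1} = r_{k-1} − q_k·r_k inherits s_{k+1} = s_{k-1} − q_k·s_k, t_{k+1} = t_{k-1} − q_k·t_k, so r_k = a·s_k + b·t_k at every step:
  q = 3: r = 34, s = 1 − 3·0 = 1, t = 0 − 3·1 = -3  (check: 406·1 + 124·(-3) = 34)
  q = 3: r = 22, s = 0 − 3·1 = -3, t = 1 − 3·(-3) = 10  (check: 406·(-3) + 124·10 = 22)
  q = 1: r = 12, s = 1 − 1·(-3) = 4, t = -3 − 1·10 = -13  (check: 406·4 + 124·(-13) = 12)
  q = 1: r = 10, s = -3 − 1·4 = -7, t = 10 − 1·(-13) = 23  (check: 406·(-7) + 124·23 = 10)
  q = 1: r = 2, s = 4 − 1·(-7) = 11, t = -13 − 1·23 = -36  (check: 406·11 + 124·(-36) = 2)
The row with r = 2 (the gcd) gives the Bezout coefficients s = 11, t = -36.
Result: 406 · (11) + 124 · (-36) = 2.

gcd(406, 124) = 2; s = 11, t = -36 (check: 406·11 + 124·(-36) = 2).


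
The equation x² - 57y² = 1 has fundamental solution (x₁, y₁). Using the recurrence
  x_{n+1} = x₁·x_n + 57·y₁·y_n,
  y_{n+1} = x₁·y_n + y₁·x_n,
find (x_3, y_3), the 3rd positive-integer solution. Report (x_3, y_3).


Step 1: Find the fundamental solution (x₁, y₁) of x² - 57y² = 1.
  Expand √57 as a continued fraction. a₀ = ⌊√57⌋ = 7; iterate m_{k+1} = d_k·a_k − m_k, d_{k+1} = (57 − m_{k+1}²)/d_k, a_{k+1} = ⌊(a₀ + m_{k+1})/d_{k+1}⌋ (starting m₀ = 0, d₀ = 1), with convergents p_k = a_k·p_{k-1} + p_{k-2}, q_k = a_k·q_{k-1} + q_{k-2} (p₋₁ = 1, q₋₁ = 0):
  k = 0: a₀ = 7; p₀/q₀ = 7/1; p₀² − 57·q₀² = 49 − 57 = -8.
  k = 1: m = 7, d = 8, a = ⌊(7 + 7)/8⌋ = 1; p/q = (1·7 + 1)/(1·1 + 0) = 8/1; p² − 57·q² = 64 − 57 = 7.
  k = 2: m = 1, d = 7, a = ⌊(7 + 1)/7⌋ = 1; p/q = (1·8 + 7)/(1·1 + 1) = 15/2; p² − 57·q² = 225 − 228 = -3.
  k = 3: m = 6, d = 3, a = ⌊(7 + 6)/3⌋ = 4; p/q = (4·15 + 8)/(4·2 + 1) = 68/9; p² − 57·q² = 4624 − 4617 = 7.
  k = 4: m = 6, d = 7, a = ⌊(7 + 6)/7⌋ = 1; p/q = (1·68 + 15)/(1·9 + 2) = 83/11; p² − 57·q² = 6889 − 6897 = -8.
  k = 5: m = 1, d = 8, a = ⌊(7 + 1)/8⌋ = 1; p/q = (1·83 + 68)/(1·11 + 9) = 151/20; p² − 57·q² = 22801 − 22800 = 1.
  The first convergent with p² − 57·q² = 1 gives the fundamental solution (x₁, y₁) = (151, 20).
Step 2: Apply the recurrence (x_{n+1}, y_{n+1}) = (x₁x_n + 57y₁y_n, x₁y_n + y₁x_n) repeatedly.
  From (x_1, y_1) = (151, 20): x_2 = 151·151 + 57·20·20 = 45601; y_2 = 151·20 + 20·151 = 6040.
  From (x_2, y_2) = (45601, 6040): x_3 = 151·45601 + 57·20·6040 = 13771351; y_3 = 151·6040 + 20·45601 = 1824060.
Step 3: Verify x_3² - 57·y_3² = 189650108365201 - 189650108365200 = 1 (should be 1). ✓

(x_1, y_1) = (151, 20); (x_3, y_3) = (13771351, 1824060).


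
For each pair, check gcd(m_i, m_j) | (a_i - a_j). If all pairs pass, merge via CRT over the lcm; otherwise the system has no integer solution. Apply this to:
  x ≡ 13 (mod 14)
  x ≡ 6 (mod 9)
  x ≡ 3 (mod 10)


Moduli 14, 9, 10 are not pairwise coprime, so CRT works modulo lcm(m_i) when all pairwise compatibility conditions hold.
Pairwise compatibility: gcd(m_i, m_j) must divide a_i - a_j for every pair.
Merge one congruence at a time:
  Start: x ≡ 13 (mod 14).
  Combine with x ≡ 6 (mod 9): gcd(14, 9) = 1; 6 - 13 = -7, which IS divisible by 1, so compatible.
    Write x = 13 + 14·t and substitute into x ≡ 6 (mod 9): 14·t ≡ 6 − 13 = -7 (mod 9).
    Reduce coefficients mod 9: 5·t ≡ 2 (mod 9).
    The inverse of 5 mod 9 is 2 (since 5·2 = 10 = 1·9 + 1), so t ≡ 2·2 = 4 ≡ 4 (mod 9).
    Then x = 13 + 14·4 = 69, valid modulo lcm(14, 9) = 126: x ≡ 69 (mod 126).
  Combine with x ≡ 3 (mod 10): gcd(126, 10) = 2; 3 - 69 = -66, which IS divisible by 2, so compatible.
    Write x = 69 + 126·t and substitute into x ≡ 3 (mod 10): 126·t ≡ 3 − 69 = -66 (mod 10).
    Divide the congruence (and modulus) by g = 2: 63·t ≡ -33 (mod 5).
    Reduce coefficients mod 5: 3·t ≡ 2 (mod 5).
    The inverse of 3 mod 5 is 2 (since 3·2 = 6 = 1·5 + 1), so t ≡ 2·2 = 4 ≡ 4 (mod 5).
    Then x = 69 + 126·4 = 573, valid modulo lcm(126, 10) = 630: x ≡ 573 (mod 630).
Verify: 573 mod 14 = 13, 573 mod 9 = 6, 573 mod 10 = 3.

x ≡ 573 (mod 630).


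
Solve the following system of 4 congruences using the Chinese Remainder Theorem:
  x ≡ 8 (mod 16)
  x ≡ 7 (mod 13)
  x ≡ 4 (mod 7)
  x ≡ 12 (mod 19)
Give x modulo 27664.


Product of moduli M = 16 · 13 · 7 · 19 = 27664.
Merge one congruence at a time:
  Start: x ≡ 8 (mod 16).
  Combine with x ≡ 7 (mod 13); new modulus lcm = 208.
    Write x = 8 + 16·t and substitute into x ≡ 7 (mod 13): 16·t ≡ 7 − 8 = -1 (mod 13).
    Reduce coefficients mod 13: 3·t ≡ 12 (mod 13).
    The inverse of 3 mod 13 is 9 (since 3·9 = 27 = 2·13 + 1), so t ≡ 9·12 = 108 ≡ 4 (mod 13).
    Then x = 8 + 16·4 = 72, valid modulo lcm(16, 13) = 208: x ≡ 72 (mod 208).
  Combine with x ≡ 4 (mod 7); new modulus lcm = 1456.
    Write x = 72 + 208·t and substitute into x ≡ 4 (mod 7): 208·t ≡ 4 − 72 = -68 (mod 7).
    Reduce coefficients mod 7: 5·t ≡ 2 (mod 7).
    The inverse of 5 mod 7 is 3 (since 5·3 = 15 = 2·7 + 1), so t ≡ 3·2 = 6 ≡ 6 (mod 7).
    Then x = 72 + 208·6 = 1320, valid modulo lcm(208, 7) = 1456: x ≡ 1320 (mod 1456).
  Combine with x ≡ 12 (mod 19); new modulus lcm = 27664.
    Write x = 1320 + 1456·t and substitute into x ≡ 12 (mod 19): 1456·t ≡ 12 − 1320 = -1308 (mod 19).
    Reduce coefficients mod 19: 12·t ≡ 3 (mod 19).
    The inverse of 12 mod 19 is 8 (since 12·8 = 96 = 5·19 + 1), so t ≡ 8·3 = 24 ≡ 5 (mod 19).
    Then x = 1320 + 1456·5 = 8600, valid modulo lcm(1456, 19) = 27664: x ≡ 8600 (mod 27664).
Verify against each original: 8600 mod 16 = 8, 8600 mod 13 = 7, 8600 mod 7 = 4, 8600 mod 19 = 12.

x ≡ 8600 (mod 27664).


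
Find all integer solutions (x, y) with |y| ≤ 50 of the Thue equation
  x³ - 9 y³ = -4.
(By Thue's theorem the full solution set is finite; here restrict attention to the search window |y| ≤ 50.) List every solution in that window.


The equation is x³ - 9y³ = -4. For fixed y, x³ = 9·y³ − 4, so a solution requires the RHS to be a perfect cube.
Strategy: iterate y from -50 to 50, compute RHS = 9·y³ − 4, and check whether it is a (positive or negative) perfect cube.
Check small values of y:
  y = 0: RHS = -4 is not a perfect cube.
  y = 1: RHS = 5 is not a perfect cube.
  y = -1: RHS = -13 is not a perfect cube.
  y = 2: RHS = 68 is not a perfect cube.
  y = -2: RHS = -76 is not a perfect cube.
  y = 3: RHS = 239 is not a perfect cube.
  y = -3: RHS = -247 is not a perfect cube.
Continuing the search up to |y| = 50 finds no solutions either.
No (x, y) in the scanned range satisfies the equation.

No integer solutions with |y| ≤ 50.


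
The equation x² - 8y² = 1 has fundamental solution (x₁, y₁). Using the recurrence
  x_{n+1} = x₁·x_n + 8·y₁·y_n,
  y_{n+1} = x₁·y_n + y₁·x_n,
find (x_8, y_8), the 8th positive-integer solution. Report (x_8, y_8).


Step 1: Find the fundamental solution (x₁, y₁) of x² - 8y² = 1.
  Expand √8 as a continued fraction. a₀ = ⌊√8⌋ = 2; iterate m_{k+1} = d_k·a_k − m_k, d_{k+1} = (8 − m_{k+1}²)/d_k, a_{k+1} = ⌊(a₀ + m_{k+1})/d_{k+1}⌋ (starting m₀ = 0, d₀ = 1), with convergents p_k = a_k·p_{k-1} + p_{k-2}, q_k = a_k·q_{k-1} + q_{k-2} (p₋₁ = 1, q₋₁ = 0):
  k = 0: a₀ = 2; p₀/q₀ = 2/1; p₀² − 8·q₀² = 4 − 8 = -4.
  k = 1: m = 2, d = 4, a = ⌊(2 + 2)/4⌋ = 1; p/q = (1·2 + 1)/(1·1 + 0) = 3/1; p² − 8·q² = 9 − 8 = 1.
  The first convergent with p² − 8·q² = 1 gives the fundamental solution (x₁, y₁) = (3, 1).
Step 2: Apply the recurrence (x_{n+1}, y_{n+1}) = (x₁x_n + 8y₁y_n, x₁y_n + y₁x_n) repeatedly.
  From (x_1, y_1) = (3, 1): x_2 = 3·3 + 8·1·1 = 17; y_2 = 3·1 + 1·3 = 6.
  From (x_2, y_2) = (17, 6): x_3 = 3·17 + 8·1·6 = 99; y_3 = 3·6 + 1·17 = 35.
  From (x_3, y_3) = (99, 35): x_4 = 3·99 + 8·1·35 = 577; y_4 = 3·35 + 1·99 = 204.
  From (x_4, y_4) = (577, 204): x_5 = 3·577 + 8·1·204 = 3363; y_5 = 3·204 + 1·577 = 1189.
  From (x_5, y_5) = (3363, 1189): x_6 = 3·3363 + 8·1·1189 = 19601; y_6 = 3·1189 + 1·3363 = 6930.
  From (x_6, y_6) = (19601, 6930): x_7 = 3·19601 + 8·1·6930 = 114243; y_7 = 3·6930 + 1·19601 = 40391.
  From (x_7, y_7) = (114243, 40391): x_8 = 3·114243 + 8·1·40391 = 665857; y_8 = 3·40391 + 1·114243 = 235416.
Step 3: Verify x_8² - 8·y_8² = 443365544449 - 443365544448 = 1 (should be 1). ✓

(x_1, y_1) = (3, 1); (x_8, y_8) = (665857, 235416).


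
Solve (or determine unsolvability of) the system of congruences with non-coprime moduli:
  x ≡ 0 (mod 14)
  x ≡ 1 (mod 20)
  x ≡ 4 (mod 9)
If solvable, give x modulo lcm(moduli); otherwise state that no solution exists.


Moduli 14, 20, 9 are not pairwise coprime, so CRT works modulo lcm(m_i) when all pairwise compatibility conditions hold.
Pairwise compatibility: gcd(m_i, m_j) must divide a_i - a_j for every pair.
Merge one congruence at a time:
  Start: x ≡ 0 (mod 14).
  Combine with x ≡ 1 (mod 20): gcd(14, 20) = 2, and 1 - 0 = 1 is NOT divisible by 2.
    ⇒ system is inconsistent (no integer solution).

No solution (the system is inconsistent).


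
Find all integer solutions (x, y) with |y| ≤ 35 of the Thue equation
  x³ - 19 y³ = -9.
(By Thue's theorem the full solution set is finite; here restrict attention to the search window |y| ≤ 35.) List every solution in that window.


The equation is x³ - 19y³ = -9. For fixed y, x³ = 19·y³ − 9, so a solution requires the RHS to be a perfect cube.
Strategy: iterate y from -35 to 35, compute RHS = 19·y³ − 9, and check whether it is a (positive or negative) perfect cube.
Check small values of y:
  y = 0: RHS = -9 is not a perfect cube.
  y = 1: RHS = 10 is not a perfect cube.
  y = -1: RHS = -28 is not a perfect cube.
  y = 2: RHS = 143 is not a perfect cube.
  y = -2: RHS = -161 is not a perfect cube.
  y = 3: RHS = 504 is not a perfect cube.
  y = -3: RHS = -522 is not a perfect cube.
Continuing the search up to |y| = 35 finds no solutions either.
No (x, y) in the scanned range satisfies the equation.

No integer solutions with |y| ≤ 35.


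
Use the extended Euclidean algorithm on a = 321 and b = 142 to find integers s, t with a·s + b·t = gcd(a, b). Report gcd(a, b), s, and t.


Euclidean algorithm on (321, 142) — divide until remainder is 0:
  321 = 2 · 142 + 37
  142 = 3 · 37 + 31
  37 = 1 · 31 + 6
  31 = 5 · 6 + 1
  6 = 6 · 1 + 0
gcd(321, 142) = 1.
Track Bezout coefficients alongside the remainders: start with r₀ = 321 = a·1 + b·0 (s = 1, t = 0) and r₁ = 142 = a·0 + b·1 (s = 0, t = 1); each new remainder r_{k+1} = r_{k-1} − q_k·r_k inherits s_{k+1} = s_{k-1} − q_k·s_k, t_{k+1} = t_{k-1} − q_k·t_k, so r_k = a·s_k + b·t_k at every step:
  q = 2: r = 37, s = 1 − 2·0 = 1, t = 0 − 2·1 = -2  (check: 321·1 + 142·(-2) = 37)
  q = 3: r = 31, s = 0 − 3·1 = -3, t = 1 − 3·(-2) = 7  (check: 321·(-3) + 142·7 = 31)
  q = 1: r = 6, s = 1 − 1·(-3) = 4, t = -2 − 1·7 = -9  (check: 321·4 + 142·(-9) = 6)
  q = 5: r = 1, s = -3 − 5·4 = -23, t = 7 − 5·(-9) = 52  (check: 321·(-23) + 142·52 = 1)
The row with r = 1 (the gcd) gives the Bezout coefficients s = -23, t = 52.
Result: 321 · (-23) + 142 · (52) = 1.

gcd(321, 142) = 1; s = -23, t = 52 (check: 321·(-23) + 142·52 = 1).


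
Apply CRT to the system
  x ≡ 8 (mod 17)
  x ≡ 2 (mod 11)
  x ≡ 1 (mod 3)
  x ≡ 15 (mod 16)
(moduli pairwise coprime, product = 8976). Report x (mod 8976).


Product of moduli M = 17 · 11 · 3 · 16 = 8976.
Merge one congruence at a time:
  Start: x ≡ 8 (mod 17).
  Combine with x ≡ 2 (mod 11); new modulus lcm = 187.
    Write x = 8 + 17·t and substitute into x ≡ 2 (mod 11): 17·t ≡ 2 − 8 = -6 (mod 11).
    Reduce coefficients mod 11: 6·t ≡ 5 (mod 11).
    The inverse of 6 mod 11 is 2 (since 6·2 = 12 = 1·11 + 1), so t ≡ 2·5 = 10 ≡ 10 (mod 11).
    Then x = 8 + 17·10 = 178, valid modulo lcm(17, 11) = 187: x ≡ 178 (mod 187).
  Combine with x ≡ 1 (mod 3); new modulus lcm = 561.
    Write x = 178 + 187·t and substitute into x ≡ 1 (mod 3): 187·t ≡ 1 − 178 = -177 (mod 3).
    Reduce coefficients mod 3: 1·t ≡ 0 (mod 3).
    So t ≡ 0 (mod 3).
    Then x = 178 + 187·0 = 178, valid modulo lcm(187, 3) = 561: x ≡ 178 (mod 561).
  Combine with x ≡ 15 (mod 16); new modulus lcm = 8976.
    Write x = 178 + 561·t and substitute into x ≡ 15 (mod 16): 561·t ≡ 15 − 178 = -163 (mod 16).
    Reduce coefficients mod 16: 1·t ≡ 13 (mod 16).
    So t ≡ 13 (mod 16).
    Then x = 178 + 561·13 = 7471, valid modulo lcm(561, 16) = 8976: x ≡ 7471 (mod 8976).
Verify against each original: 7471 mod 17 = 8, 7471 mod 11 = 2, 7471 mod 3 = 1, 7471 mod 16 = 15.

x ≡ 7471 (mod 8976).


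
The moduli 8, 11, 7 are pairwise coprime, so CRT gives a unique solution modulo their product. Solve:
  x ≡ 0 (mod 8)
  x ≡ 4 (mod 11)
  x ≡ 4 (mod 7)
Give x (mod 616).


Moduli 8, 11, 7 are pairwise coprime; by CRT there is a unique solution modulo M = 8 · 11 · 7 = 616.
Solve pairwise, accumulating the modulus:
  Start with x ≡ 0 (mod 8).
  Combine with x ≡ 4 (mod 11): since gcd(8, 11) = 1, we get a unique residue mod 88.
    Write x = 0 + 8·t and substitute into x ≡ 4 (mod 11): 8·t ≡ 4 − 0 = 4 (mod 11).
    The inverse of 8 mod 11 is 7 (since 8·7 = 56 = 5·11 + 1), so t ≡ 7·4 = 28 ≡ 6 (mod 11).
    Then x = 0 + 8·6 = 48, valid modulo lcm(8, 11) = 88: x ≡ 48 (mod 88).
  Combine with x ≡ 4 (mod 7): since gcd(88, 7) = 1, we get a unique residue mod 616.
    Write x = 48 + 88·t and substitute into x ≡ 4 (mod 7): 88·t ≡ 4 − 48 = -44 (mod 7).
    Reduce coefficients mod 7: 4·t ≡ 5 (mod 7).
    The inverse of 4 mod 7 is 2 (since 4·2 = 8 = 1·7 + 1), so t ≡ 2·5 = 10 ≡ 3 (mod 7).
    Then x = 48 + 88·3 = 312, valid modulo lcm(88, 7) = 616: x ≡ 312 (mod 616).
Verify: 312 mod 8 = 0 ✓, 312 mod 11 = 4 ✓, 312 mod 7 = 4 ✓.

x ≡ 312 (mod 616).


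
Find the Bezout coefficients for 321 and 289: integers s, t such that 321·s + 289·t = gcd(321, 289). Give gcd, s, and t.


Euclidean algorithm on (321, 289) — divide until remainder is 0:
  321 = 1 · 289 + 32
  289 = 9 · 32 + 1
  32 = 32 · 1 + 0
gcd(321, 289) = 1.
Track Bezout coefficients alongside the remainders: start with r₀ = 321 = a·1 + b·0 (s = 1, t = 0) and r₁ = 289 = a·0 + b·1 (s = 0, t = 1); each new remainder r_{k+1} = r_{k-1} − q_k·r_k inherits s_{k+1} = s_{k-1} − q_k·s_k, t_{k+1} = t_{k-1} − q_k·t_k, so r_k = a·s_k + b·t_k at every step:
  q = 1: r = 32, s = 1 − 1·0 = 1, t = 0 − 1·1 = -1  (check: 321·1 + 289·(-1) = 32)
  q = 9: r = 1, s = 0 − 9·1 = -9, t = 1 − 9·(-1) = 10  (check: 321·(-9) + 289·10 = 1)
The row with r = 1 (the gcd) gives the Bezout coefficients s = -9, t = 10.
Result: 321 · (-9) + 289 · (10) = 1.

gcd(321, 289) = 1; s = -9, t = 10 (check: 321·(-9) + 289·10 = 1).


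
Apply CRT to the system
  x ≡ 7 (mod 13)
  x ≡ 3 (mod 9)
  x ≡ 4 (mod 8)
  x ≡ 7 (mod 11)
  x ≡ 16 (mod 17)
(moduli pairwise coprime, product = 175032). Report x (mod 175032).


Product of moduli M = 13 · 9 · 8 · 11 · 17 = 175032.
Merge one congruence at a time:
  Start: x ≡ 7 (mod 13).
  Combine with x ≡ 3 (mod 9); new modulus lcm = 117.
    Write x = 7 + 13·t and substitute into x ≡ 3 (mod 9): 13·t ≡ 3 − 7 = -4 (mod 9).
    Reduce coefficients mod 9: 4·t ≡ 5 (mod 9).
    The inverse of 4 mod 9 is 7 (since 4·7 = 28 = 3·9 + 1), so t ≡ 7·5 = 35 ≡ 8 (mod 9).
    Then x = 7 + 13·8 = 111, valid modulo lcm(13, 9) = 117: x ≡ 111 (mod 117).
  Combine with x ≡ 4 (mod 8); new modulus lcm = 936.
    Write x = 111 + 117·t and substitute into x ≡ 4 (mod 8): 117·t ≡ 4 − 111 = -107 (mod 8).
    Reduce coefficients mod 8: 5·t ≡ 5 (mod 8).
    The inverse of 5 mod 8 is 5 (since 5·5 = 25 = 3·8 + 1), so t ≡ 5·5 = 25 ≡ 1 (mod 8).
    Then x = 111 + 117·1 = 228, valid modulo lcm(117, 8) = 936: x ≡ 228 (mod 936).
  Combine with x ≡ 7 (mod 11); new modulus lcm = 10296.
    Write x = 228 + 936·t and substitute into x ≡ 7 (mod 11): 936·t ≡ 7 − 228 = -221 (mod 11).
    Reduce coefficients mod 11: 1·t ≡ 10 (mod 11).
    So t ≡ 10 (mod 11).
    Then x = 228 + 936·10 = 9588, valid modulo lcm(936, 11) = 10296: x ≡ 9588 (mod 10296).
  Combine with x ≡ 16 (mod 17); new modulus lcm = 175032.
    Write x = 9588 + 10296·t and substitute into x ≡ 16 (mod 17): 10296·t ≡ 16 − 9588 = -9572 (mod 17).
    Reduce coefficients mod 17: 11·t ≡ 16 (mod 17).
    The inverse of 11 mod 17 is 14 (since 11·14 = 154 = 9·17 + 1), so t ≡ 14·16 = 224 ≡ 3 (mod 17).
    Then x = 9588 + 10296·3 = 40476, valid modulo lcm(10296, 17) = 175032: x ≡ 40476 (mod 175032).
Verify against each original: 40476 mod 13 = 7, 40476 mod 9 = 3, 40476 mod 8 = 4, 40476 mod 11 = 7, 40476 mod 17 = 16.

x ≡ 40476 (mod 175032).


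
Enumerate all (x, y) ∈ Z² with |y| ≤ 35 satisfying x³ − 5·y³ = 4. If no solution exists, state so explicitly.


The equation is x³ - 5y³ = 4. For fixed y, x³ = 5·y³ + 4, so a solution requires the RHS to be a perfect cube.
Strategy: iterate y from -35 to 35, compute RHS = 5·y³ + 4, and check whether it is a (positive or negative) perfect cube.
Check small values of y:
  y = 0: RHS = 4 is not a perfect cube.
  y = 1: RHS = 9 is not a perfect cube.
  y = -1: RHS = -1 = (-1)³ ⇒ x = -1 works.
  y = 2: RHS = 44 is not a perfect cube.
  y = -2: RHS = -36 is not a perfect cube.
  y = 3: RHS = 139 is not a perfect cube.
  y = -3: RHS = -131 is not a perfect cube.
Continuing the search up to |y| = 35 finds no further solutions beyond those listed.
Collected solutions: (-1, -1).

Solutions (with |y| ≤ 35): (-1, -1).


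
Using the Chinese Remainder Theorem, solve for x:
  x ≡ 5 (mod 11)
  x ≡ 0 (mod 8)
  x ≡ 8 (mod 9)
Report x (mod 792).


Moduli 11, 8, 9 are pairwise coprime; by CRT there is a unique solution modulo M = 11 · 8 · 9 = 792.
Solve pairwise, accumulating the modulus:
  Start with x ≡ 5 (mod 11).
  Combine with x ≡ 0 (mod 8): since gcd(11, 8) = 1, we get a unique residue mod 88.
    Write x = 5 + 11·t and substitute into x ≡ 0 (mod 8): 11·t ≡ 0 − 5 = -5 (mod 8).
    Reduce coefficients mod 8: 3·t ≡ 3 (mod 8).
    The inverse of 3 mod 8 is 3 (since 3·3 = 9 = 1·8 + 1), so t ≡ 3·3 = 9 ≡ 1 (mod 8).
    Then x = 5 + 11·1 = 16, valid modulo lcm(11, 8) = 88: x ≡ 16 (mod 88).
  Combine with x ≡ 8 (mod 9): since gcd(88, 9) = 1, we get a unique residue mod 792.
    Write x = 16 + 88·t and substitute into x ≡ 8 (mod 9): 88·t ≡ 8 − 16 = -8 (mod 9).
    Reduce coefficients mod 9: 7·t ≡ 1 (mod 9).
    The inverse of 7 mod 9 is 4 (since 7·4 = 28 = 3·9 + 1), so t ≡ 4·1 = 4 ≡ 4 (mod 9).
    Then x = 16 + 88·4 = 368, valid modulo lcm(88, 9) = 792: x ≡ 368 (mod 792).
Verify: 368 mod 11 = 5 ✓, 368 mod 8 = 0 ✓, 368 mod 9 = 8 ✓.

x ≡ 368 (mod 792).


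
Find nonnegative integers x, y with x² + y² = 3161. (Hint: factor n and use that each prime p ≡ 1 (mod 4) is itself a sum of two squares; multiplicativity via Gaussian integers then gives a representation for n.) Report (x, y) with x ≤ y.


Step 1: Factor n = 3161 = 29 · 109.
Step 2: Check the mod-4 condition on each prime factor: 29 ≡ 1 (mod 4), exponent 1; 109 ≡ 1 (mod 4), exponent 1.
All primes ≡ 3 (mod 4) appear to even exponent (or don't appear), so by the two-squares theorem n IS expressible as a sum of two squares.
Step 3: Build a representation. Here n = 29 · 109 is a product of primes ≡ 1 (mod 4). Each prime p ≡ 1 (mod 4) is itself a sum of two squares; find a² by testing p − a² for a perfect square:
  29: 29 − 1² = 28, 29 − 2² = 25 = 5² ⇒ 29 = 2² + 5².
  109: 109 − 1² = 108, 109 − 2² = 105, 109 − 3² = 100 = 10² ⇒ 109 = 3² + 10².
  Combine using the Brahmagupta–Fibonacci identity (a² + b²)(c² + d²) = (ac − bd)² + (ad + bc)² = (ac + bd)² + (ad − bc)²:
  29 · 109 = 3161: from (2² + 5²)(3² + 10²), take (2·3 − 5·10, 2·10 + 5·3) = (6 − 50, 20 + 15) = (-44, 35); dropping signs (only squares matter) gives (44, 35); check 44² + 35² = 1936 + 1225 = 3161 ✓.
Step 4: Order so x ≤ y and verify: 35² + 44² = 1225 + 1936 = 3161 = n. ✓

n = 3161 = 35² + 44² (one valid representation with x ≤ y).


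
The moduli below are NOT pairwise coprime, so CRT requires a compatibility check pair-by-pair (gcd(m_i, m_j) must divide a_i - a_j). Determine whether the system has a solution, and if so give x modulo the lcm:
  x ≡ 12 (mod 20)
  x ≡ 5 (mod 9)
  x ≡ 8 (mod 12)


Moduli 20, 9, 12 are not pairwise coprime, so CRT works modulo lcm(m_i) when all pairwise compatibility conditions hold.
Pairwise compatibility: gcd(m_i, m_j) must divide a_i - a_j for every pair.
Merge one congruence at a time:
  Start: x ≡ 12 (mod 20).
  Combine with x ≡ 5 (mod 9): gcd(20, 9) = 1; 5 - 12 = -7, which IS divisible by 1, so compatible.
    Write x = 12 + 20·t and substitute into x ≡ 5 (mod 9): 20·t ≡ 5 − 12 = -7 (mod 9).
    Reduce coefficients mod 9: 2·t ≡ 2 (mod 9).
    The inverse of 2 mod 9 is 5 (since 2·5 = 10 = 1·9 + 1), so t ≡ 5·2 = 10 ≡ 1 (mod 9).
    Then x = 12 + 20·1 = 32, valid modulo lcm(20, 9) = 180: x ≡ 32 (mod 180).
  Combine with x ≡ 8 (mod 12): gcd(180, 12) = 12; 8 - 32 = -24, which IS divisible by 12, so compatible.
    Write x = 32 + 180·t and substitute into x ≡ 8 (mod 12): 180·t ≡ 8 − 32 = -24 (mod 12).
    Divide the congruence (and modulus) by g = 12: 15·t ≡ -2 (mod 1).
    Modulo 1 every t works; take t = 0.
    Then x = 32 + 180·0 = 32, valid modulo lcm(180, 12) = 180: x ≡ 32 (mod 180).
Verify: 32 mod 20 = 12, 32 mod 9 = 5, 32 mod 12 = 8.

x ≡ 32 (mod 180).


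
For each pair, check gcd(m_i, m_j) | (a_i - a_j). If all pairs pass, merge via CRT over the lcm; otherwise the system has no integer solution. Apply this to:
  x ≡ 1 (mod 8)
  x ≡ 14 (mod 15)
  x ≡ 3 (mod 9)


Moduli 8, 15, 9 are not pairwise coprime, so CRT works modulo lcm(m_i) when all pairwise compatibility conditions hold.
Pairwise compatibility: gcd(m_i, m_j) must divide a_i - a_j for every pair.
Merge one congruence at a time:
  Start: x ≡ 1 (mod 8).
  Combine with x ≡ 14 (mod 15): gcd(8, 15) = 1; 14 - 1 = 13, which IS divisible by 1, so compatible.
    Write x = 1 + 8·t and substitute into x ≡ 14 (mod 15): 8·t ≡ 14 − 1 = 13 (mod 15).
    The inverse of 8 mod 15 is 2 (since 8·2 = 16 = 1·15 + 1), so t ≡ 2·13 = 26 ≡ 11 (mod 15).
    Then x = 1 + 8·11 = 89, valid modulo lcm(8, 15) = 120: x ≡ 89 (mod 120).
  Combine with x ≡ 3 (mod 9): gcd(120, 9) = 3, and 3 - 89 = -86 is NOT divisible by 3.
    ⇒ system is inconsistent (no integer solution).

No solution (the system is inconsistent).


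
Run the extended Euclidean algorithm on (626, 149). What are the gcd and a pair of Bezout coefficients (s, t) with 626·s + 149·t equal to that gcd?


Euclidean algorithm on (626, 149) — divide until remainder is 0:
  626 = 4 · 149 + 30
  149 = 4 · 30 + 29
  30 = 1 · 29 + 1
  29 = 29 · 1 + 0
gcd(626, 149) = 1.
Track Bezout coefficients alongside the remainders: start with r₀ = 626 = a·1 + b·0 (s = 1, t = 0) and r₁ = 149 = a·0 + b·1 (s = 0, t = 1); each new remainder r_{k+1} = r_{k-1} − q_k·r_k inherits s_{k+1} = s_{k-1} − q_k·s_k, t_{k+1} = t_{k-1} − q_k·t_k, so r_k = a·s_k + b·t_k at every step:
  q = 4: r = 30, s = 1 − 4·0 = 1, t = 0 − 4·1 = -4  (check: 626·1 + 149·(-4) = 30)
  q = 4: r = 29, s = 0 − 4·1 = -4, t = 1 − 4·(-4) = 17  (check: 626·(-4) + 149·17 = 29)
  q = 1: r = 1, s = 1 − 1·(-4) = 5, t = -4 − 1·17 = -21  (check: 626·5 + 149·(-21) = 1)
The row with r = 1 (the gcd) gives the Bezout coefficients s = 5, t = -21.
Result: 626 · (5) + 149 · (-21) = 1.

gcd(626, 149) = 1; s = 5, t = -21 (check: 626·5 + 149·(-21) = 1).
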